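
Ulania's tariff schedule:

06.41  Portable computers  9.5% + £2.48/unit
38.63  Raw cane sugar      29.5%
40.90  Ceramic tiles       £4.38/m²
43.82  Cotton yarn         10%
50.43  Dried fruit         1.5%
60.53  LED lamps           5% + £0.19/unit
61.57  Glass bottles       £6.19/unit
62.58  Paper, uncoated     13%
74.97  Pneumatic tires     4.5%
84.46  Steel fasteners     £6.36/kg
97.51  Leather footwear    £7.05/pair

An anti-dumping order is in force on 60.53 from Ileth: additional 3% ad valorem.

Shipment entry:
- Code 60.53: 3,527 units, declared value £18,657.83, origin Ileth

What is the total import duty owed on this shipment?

Line 1 (60.53, Ileth, 3,527 units, £18,657.83):
Base rate for 60.53 is 5% + £0.19/unit.
Additional duty on 60.53 from Ileth: +3%. Applied ad valorem rate: 5% + 3% = 8%.
Duty = £18,657.83 × 8% + 3,527 × £0.19 = £2,162.76.

£2,162.76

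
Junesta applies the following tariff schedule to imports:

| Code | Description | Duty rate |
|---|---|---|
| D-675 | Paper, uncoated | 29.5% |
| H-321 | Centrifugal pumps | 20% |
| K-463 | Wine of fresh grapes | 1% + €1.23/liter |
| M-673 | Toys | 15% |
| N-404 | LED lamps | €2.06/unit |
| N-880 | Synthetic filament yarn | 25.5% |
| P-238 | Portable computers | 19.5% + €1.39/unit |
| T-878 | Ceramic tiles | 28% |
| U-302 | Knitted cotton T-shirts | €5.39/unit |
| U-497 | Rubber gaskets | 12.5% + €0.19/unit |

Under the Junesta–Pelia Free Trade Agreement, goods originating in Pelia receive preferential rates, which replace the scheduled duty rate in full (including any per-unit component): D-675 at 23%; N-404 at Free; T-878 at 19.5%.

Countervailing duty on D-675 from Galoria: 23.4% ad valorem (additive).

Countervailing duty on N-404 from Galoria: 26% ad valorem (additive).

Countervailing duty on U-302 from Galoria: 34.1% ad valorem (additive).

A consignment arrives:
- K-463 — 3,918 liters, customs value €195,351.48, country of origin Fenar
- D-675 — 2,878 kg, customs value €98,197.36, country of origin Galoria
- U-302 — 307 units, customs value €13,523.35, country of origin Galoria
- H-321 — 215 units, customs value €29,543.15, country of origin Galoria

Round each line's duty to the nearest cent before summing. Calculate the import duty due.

€70,893.87

Line 1 (K-463, Fenar, 3,918 liters, €195,351.48):
Base rate for K-463 is 1% + €1.23/liter.
Duty = €195,351.48 × 1% + 3,918 × €1.23 = €6,772.65.
Line 2 (D-675, Galoria, 2,878 kg, €98,197.36):
Base rate for D-675 is 29.5%.
D-675 has an FTA preferential rate, but origin Galoria is not Pelia; base rate stands.
Additional duty on D-675 from Galoria: +23.4%. Applied ad valorem rate: 29.5% + 23.4% = 52.9%.
Duty = €98,197.36 × 52.9% = €51,946.40.
Line 3 (U-302, Galoria, 307 units, €13,523.35):
Base rate for U-302 is €5.39/unit.
Additional duty on U-302 from Galoria: +34.1% ad valorem. Applied ad valorem rate = 34.1%.
Duty = €13,523.35 × 34.1% + 307 × €5.39 = €6,266.19.
Line 4 (H-321, Galoria, 215 units, €29,543.15):
Base rate for H-321 is 20%.
Duty = €29,543.15 × 20% = €5,908.63.
Total = €6,772.65 + €51,946.40 + €6,266.19 + €5,908.63 = €70,893.87.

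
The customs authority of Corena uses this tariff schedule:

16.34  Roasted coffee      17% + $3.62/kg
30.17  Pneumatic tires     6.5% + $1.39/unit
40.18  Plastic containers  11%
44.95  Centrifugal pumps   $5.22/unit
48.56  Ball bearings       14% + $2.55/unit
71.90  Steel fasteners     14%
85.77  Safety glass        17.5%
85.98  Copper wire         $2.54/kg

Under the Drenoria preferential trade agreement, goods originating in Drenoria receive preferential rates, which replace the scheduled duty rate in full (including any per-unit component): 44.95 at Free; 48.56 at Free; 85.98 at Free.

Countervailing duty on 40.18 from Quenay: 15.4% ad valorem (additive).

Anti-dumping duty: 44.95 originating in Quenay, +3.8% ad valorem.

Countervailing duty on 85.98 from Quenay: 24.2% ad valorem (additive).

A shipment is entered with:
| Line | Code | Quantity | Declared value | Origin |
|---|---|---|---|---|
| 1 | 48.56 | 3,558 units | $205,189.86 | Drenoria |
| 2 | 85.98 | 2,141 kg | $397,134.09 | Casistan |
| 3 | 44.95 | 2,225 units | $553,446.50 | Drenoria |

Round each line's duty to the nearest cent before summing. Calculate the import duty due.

$5,438.14

Line 1 (48.56, Drenoria, 3,558 units, $205,189.86):
Base rate for 48.56 is 14% + $2.55/unit.
Origin Drenoria qualifies under the Corena–Drenoria agreement and 48.56 is covered: preferential rate Free applies instead.
Duty = $205,189.86 × 0% = $0.00.
Line 2 (85.98, Casistan, 2,141 kg, $397,134.09):
Base rate for 85.98 is $2.54/kg.
85.98 has an FTA preferential rate, but origin Casistan is not Drenoria; base rate stands.
The additional-duty order on 85.98 targets Quenay, not Casistan; it does not apply.
Duty = 2,141 × $2.54 = $5,438.14.
Line 3 (44.95, Drenoria, 2,225 units, $553,446.50):
Base rate for 44.95 is $5.22/unit.
Origin Drenoria qualifies under the Corena–Drenoria agreement and 44.95 is covered: preferential rate Free applies instead.
The additional-duty order on 44.95 targets Quenay, not Drenoria; it does not apply.
Duty = $553,446.50 × 0% = $0.00.
Total = $0.00 + $5,438.14 + $0.00 = $5,438.14.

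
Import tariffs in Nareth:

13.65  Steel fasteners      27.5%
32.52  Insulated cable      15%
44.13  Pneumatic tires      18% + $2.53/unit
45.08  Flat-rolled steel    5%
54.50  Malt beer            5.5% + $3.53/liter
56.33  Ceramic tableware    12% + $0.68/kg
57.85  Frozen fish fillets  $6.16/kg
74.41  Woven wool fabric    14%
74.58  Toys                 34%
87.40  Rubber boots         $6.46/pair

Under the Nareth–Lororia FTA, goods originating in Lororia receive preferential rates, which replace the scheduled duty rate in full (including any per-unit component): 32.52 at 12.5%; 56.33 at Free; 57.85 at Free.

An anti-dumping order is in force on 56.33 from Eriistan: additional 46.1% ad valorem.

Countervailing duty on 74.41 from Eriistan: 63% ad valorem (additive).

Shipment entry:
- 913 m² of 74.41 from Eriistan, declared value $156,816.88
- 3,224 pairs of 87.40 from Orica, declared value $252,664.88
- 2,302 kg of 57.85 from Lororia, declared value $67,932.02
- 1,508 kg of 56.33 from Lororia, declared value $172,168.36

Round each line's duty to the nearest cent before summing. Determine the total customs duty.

$141,576.04

Line 1 (74.41, Eriistan, 913 m², $156,816.88):
Base rate for 74.41 is 14%.
Additional duty on 74.41 from Eriistan: +63%. Applied ad valorem rate: 14% + 63% = 77%.
Duty = $156,816.88 × 77% = $120,749.00.
Line 2 (87.40, Orica, 3,224 pairs, $252,664.88):
Base rate for 87.40 is $6.46/pair.
Duty = 3,224 × $6.46 = $20,827.04.
Line 3 (57.85, Lororia, 2,302 kg, $67,932.02):
Base rate for 57.85 is $6.16/kg.
Origin Lororia qualifies under the Nareth–Lororia agreement and 57.85 is covered: preferential rate Free applies instead.
Duty = $67,932.02 × 0% = $0.00.
Line 4 (56.33, Lororia, 1,508 kg, $172,168.36):
Base rate for 56.33 is 12% + $0.68/kg.
Origin Lororia qualifies under the Nareth–Lororia agreement and 56.33 is covered: preferential rate Free applies instead.
The additional-duty order on 56.33 targets Eriistan, not Lororia; it does not apply.
Duty = $172,168.36 × 0% = $0.00.
Total = $120,749.00 + $20,827.04 + $0.00 + $0.00 = $141,576.04.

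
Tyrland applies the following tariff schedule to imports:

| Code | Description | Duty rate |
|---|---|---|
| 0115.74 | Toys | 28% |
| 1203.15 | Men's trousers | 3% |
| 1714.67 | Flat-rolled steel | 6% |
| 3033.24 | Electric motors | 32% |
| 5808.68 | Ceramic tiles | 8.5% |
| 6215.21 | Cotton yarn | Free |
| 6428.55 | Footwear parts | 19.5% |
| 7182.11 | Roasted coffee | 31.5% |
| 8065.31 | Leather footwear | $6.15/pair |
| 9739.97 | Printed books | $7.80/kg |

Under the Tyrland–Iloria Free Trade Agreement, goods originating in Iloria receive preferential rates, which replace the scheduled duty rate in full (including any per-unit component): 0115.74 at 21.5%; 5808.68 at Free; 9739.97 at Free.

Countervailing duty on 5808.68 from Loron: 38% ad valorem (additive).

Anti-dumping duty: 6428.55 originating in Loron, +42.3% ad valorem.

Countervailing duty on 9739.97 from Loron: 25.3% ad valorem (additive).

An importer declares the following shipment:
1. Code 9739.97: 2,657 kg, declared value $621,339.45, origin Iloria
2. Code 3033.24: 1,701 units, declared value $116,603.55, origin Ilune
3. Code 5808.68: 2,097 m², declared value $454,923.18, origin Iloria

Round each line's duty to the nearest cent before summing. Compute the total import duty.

Line 1 (9739.97, Iloria, 2,657 kg, $621,339.45):
Base rate for 9739.97 is $7.80/kg.
Origin Iloria qualifies under the Tyrland–Iloria agreement and 9739.97 is covered: preferential rate Free applies instead.
The additional-duty order on 9739.97 targets Loron, not Iloria; it does not apply.
Duty = $621,339.45 × 0% = $0.00.
Line 2 (3033.24, Ilune, 1,701 units, $116,603.55):
Base rate for 3033.24 is 32%.
Duty = $116,603.55 × 32% = $37,313.14.
Line 3 (5808.68, Iloria, 2,097 m², $454,923.18):
Base rate for 5808.68 is 8.5%.
Origin Iloria qualifies under the Tyrland–Iloria agreement and 5808.68 is covered: preferential rate Free applies instead.
The additional-duty order on 5808.68 targets Loron, not Iloria; it does not apply.
Duty = $454,923.18 × 0% = $0.00.
Total = $0.00 + $37,313.14 + $0.00 = $37,313.14.

$37,313.14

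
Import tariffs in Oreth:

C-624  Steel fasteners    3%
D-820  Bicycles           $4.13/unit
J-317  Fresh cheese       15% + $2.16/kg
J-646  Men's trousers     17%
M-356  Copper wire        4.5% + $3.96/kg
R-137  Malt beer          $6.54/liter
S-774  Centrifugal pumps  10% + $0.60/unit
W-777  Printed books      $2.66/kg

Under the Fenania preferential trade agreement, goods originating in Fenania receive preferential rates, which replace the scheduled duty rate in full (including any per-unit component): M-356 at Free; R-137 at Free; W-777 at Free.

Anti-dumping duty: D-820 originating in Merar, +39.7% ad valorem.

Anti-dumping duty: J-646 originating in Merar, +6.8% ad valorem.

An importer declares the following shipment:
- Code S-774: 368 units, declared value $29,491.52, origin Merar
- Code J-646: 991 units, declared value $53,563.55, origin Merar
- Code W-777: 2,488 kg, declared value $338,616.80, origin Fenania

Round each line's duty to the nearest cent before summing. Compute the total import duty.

Line 1 (S-774, Merar, 368 units, $29,491.52):
Base rate for S-774 is 10% + $0.60/unit.
Duty = $29,491.52 × 10% + 368 × $0.60 = $3,169.95.
Line 2 (J-646, Merar, 991 units, $53,563.55):
Base rate for J-646 is 17%.
Additional duty on J-646 from Merar: +6.8%. Applied ad valorem rate: 17% + 6.8% = 23.8%.
Duty = $53,563.55 × 23.8% = $12,748.12.
Line 3 (W-777, Fenania, 2,488 kg, $338,616.80):
Base rate for W-777 is $2.66/kg.
Origin Fenania qualifies under the Oreth–Fenania agreement and W-777 is covered: preferential rate Free applies instead.
Duty = $338,616.80 × 0% = $0.00.
Total = $3,169.95 + $12,748.12 + $0.00 = $15,918.07.

$15,918.07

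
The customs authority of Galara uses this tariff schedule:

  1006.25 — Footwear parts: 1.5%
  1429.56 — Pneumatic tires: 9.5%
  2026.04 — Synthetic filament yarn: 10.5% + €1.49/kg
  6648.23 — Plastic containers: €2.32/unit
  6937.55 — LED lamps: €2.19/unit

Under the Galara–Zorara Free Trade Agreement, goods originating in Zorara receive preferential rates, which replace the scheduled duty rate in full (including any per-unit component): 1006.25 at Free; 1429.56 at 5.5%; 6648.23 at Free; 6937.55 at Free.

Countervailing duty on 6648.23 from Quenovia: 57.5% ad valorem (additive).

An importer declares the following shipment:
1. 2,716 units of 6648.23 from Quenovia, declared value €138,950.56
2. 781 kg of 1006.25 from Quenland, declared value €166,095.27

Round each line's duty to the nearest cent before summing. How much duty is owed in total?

Line 1 (6648.23, Quenovia, 2,716 units, €138,950.56):
Base rate for 6648.23 is €2.32/unit.
6648.23 has an FTA preferential rate, but origin Quenovia is not Zorara; base rate stands.
Additional duty on 6648.23 from Quenovia: +57.5% ad valorem. Applied ad valorem rate = 57.5%.
Duty = €138,950.56 × 57.5% + 2,716 × €2.32 = €86,197.69.
Line 2 (1006.25, Quenland, 781 kg, €166,095.27):
Base rate for 1006.25 is 1.5%.
1006.25 has an FTA preferential rate, but origin Quenland is not Zorara; base rate stands.
Duty = €166,095.27 × 1.5% = €2,491.43.
Total = €86,197.69 + €2,491.43 = €88,689.12.

€88,689.12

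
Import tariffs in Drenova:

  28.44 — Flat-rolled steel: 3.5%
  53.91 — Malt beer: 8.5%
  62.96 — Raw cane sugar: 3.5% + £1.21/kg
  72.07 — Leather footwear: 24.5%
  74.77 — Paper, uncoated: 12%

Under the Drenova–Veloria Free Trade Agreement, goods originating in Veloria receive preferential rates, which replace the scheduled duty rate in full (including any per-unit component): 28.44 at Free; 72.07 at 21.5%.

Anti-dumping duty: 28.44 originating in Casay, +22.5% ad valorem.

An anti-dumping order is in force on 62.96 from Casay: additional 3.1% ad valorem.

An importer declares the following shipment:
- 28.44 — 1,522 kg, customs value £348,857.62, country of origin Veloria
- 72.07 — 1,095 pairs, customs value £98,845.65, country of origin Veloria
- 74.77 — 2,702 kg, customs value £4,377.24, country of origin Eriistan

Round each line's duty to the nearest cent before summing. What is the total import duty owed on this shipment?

Line 1 (28.44, Veloria, 1,522 kg, £348,857.62):
Base rate for 28.44 is 3.5%.
Origin Veloria qualifies under the Drenova–Veloria agreement and 28.44 is covered: preferential rate Free applies instead.
The additional-duty order on 28.44 targets Casay, not Veloria; it does not apply.
Duty = £348,857.62 × 0% = £0.00.
Line 2 (72.07, Veloria, 1,095 pairs, £98,845.65):
Base rate for 72.07 is 24.5%.
Origin Veloria qualifies under the Drenova–Veloria agreement and 72.07 is covered: preferential rate 21.5% applies instead.
Duty = £98,845.65 × 21.5% = £21,251.81.
Line 3 (74.77, Eriistan, 2,702 kg, £4,377.24):
Base rate for 74.77 is 12%.
Duty = £4,377.24 × 12% = £525.27.
Total = £0.00 + £21,251.81 + £525.27 = £21,777.08.

£21,777.08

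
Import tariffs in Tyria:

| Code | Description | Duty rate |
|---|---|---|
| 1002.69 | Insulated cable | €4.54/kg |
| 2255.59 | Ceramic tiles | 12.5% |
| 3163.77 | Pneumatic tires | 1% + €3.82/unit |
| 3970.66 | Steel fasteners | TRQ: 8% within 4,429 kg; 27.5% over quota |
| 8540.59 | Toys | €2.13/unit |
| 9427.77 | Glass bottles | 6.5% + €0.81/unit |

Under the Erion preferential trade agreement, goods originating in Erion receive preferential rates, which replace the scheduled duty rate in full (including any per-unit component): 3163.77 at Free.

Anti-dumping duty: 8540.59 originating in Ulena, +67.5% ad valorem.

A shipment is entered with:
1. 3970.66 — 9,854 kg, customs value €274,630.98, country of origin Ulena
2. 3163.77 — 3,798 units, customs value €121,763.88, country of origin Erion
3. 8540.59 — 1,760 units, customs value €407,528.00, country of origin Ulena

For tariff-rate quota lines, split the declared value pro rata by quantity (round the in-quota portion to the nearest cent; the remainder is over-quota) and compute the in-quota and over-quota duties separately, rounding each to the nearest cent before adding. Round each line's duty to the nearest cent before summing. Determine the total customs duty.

Line 1 (3970.66, Ulena, 9,854 kg, €274,630.98):
Code 3970.66 is under a tariff-rate quota (threshold 4,429 kg). In-quota: 4,429 kg at 8%; over-quota: 5,425 kg at 27.5%.
Pro-rata value split: in-quota = €274,630.98 × 4,429/9,854 = €123,436.23; over-quota = €274,630.98 − €123,436.23 = €151,194.75.
In-quota duty = €123,436.23 × 8% = €9,874.90. Over-quota duty = €151,194.75 × 27.5% = €41,578.56.
Line duty = €9,874.90 + €41,578.56 = €51,453.46.
Line 2 (3163.77, Erion, 3,798 units, €121,763.88):
Base rate for 3163.77 is 1% + €3.82/unit.
Origin Erion qualifies under the Tyria–Erion agreement and 3163.77 is covered: preferential rate Free applies instead.
Duty = €121,763.88 × 0% = €0.00.
Line 3 (8540.59, Ulena, 1,760 units, €407,528.00):
Base rate for 8540.59 is €2.13/unit.
Additional duty on 8540.59 from Ulena: +67.5% ad valorem. Applied ad valorem rate = 67.5%.
Duty = €407,528.00 × 67.5% + 1,760 × €2.13 = €278,830.20.
Total = €51,453.46 + €0.00 + €278,830.20 = €330,283.66.

€330,283.66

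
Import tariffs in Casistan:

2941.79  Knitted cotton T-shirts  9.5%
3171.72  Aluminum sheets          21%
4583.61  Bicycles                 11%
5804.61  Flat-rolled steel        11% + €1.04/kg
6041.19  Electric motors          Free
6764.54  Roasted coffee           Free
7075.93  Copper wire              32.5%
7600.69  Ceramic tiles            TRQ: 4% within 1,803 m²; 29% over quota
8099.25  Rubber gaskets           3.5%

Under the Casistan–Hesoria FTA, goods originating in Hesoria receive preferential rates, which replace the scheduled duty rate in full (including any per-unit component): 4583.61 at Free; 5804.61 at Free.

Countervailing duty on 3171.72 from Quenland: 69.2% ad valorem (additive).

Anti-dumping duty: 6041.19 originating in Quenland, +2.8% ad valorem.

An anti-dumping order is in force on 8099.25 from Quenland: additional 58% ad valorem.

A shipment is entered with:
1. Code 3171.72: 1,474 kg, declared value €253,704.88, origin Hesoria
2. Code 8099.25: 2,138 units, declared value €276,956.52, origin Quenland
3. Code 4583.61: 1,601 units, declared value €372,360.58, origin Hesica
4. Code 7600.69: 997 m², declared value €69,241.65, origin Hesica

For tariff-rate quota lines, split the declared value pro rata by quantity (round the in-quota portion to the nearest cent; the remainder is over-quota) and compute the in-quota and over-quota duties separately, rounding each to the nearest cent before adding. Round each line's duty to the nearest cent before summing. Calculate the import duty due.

€267,335.61

Line 1 (3171.72, Hesoria, 1,474 kg, €253,704.88):
Base rate for 3171.72 is 21%.
Origin Hesoria is the FTA partner but 3171.72 is not on the preference list; base rate stands.
The additional-duty order on 3171.72 targets Quenland, not Hesoria; it does not apply.
Duty = €253,704.88 × 21% = €53,278.02.
Line 2 (8099.25, Quenland, 2,138 units, €276,956.52):
Base rate for 8099.25 is 3.5%.
Additional duty on 8099.25 from Quenland: +58%. Applied ad valorem rate: 3.5% + 58% = 61.5%.
Duty = €276,956.52 × 61.5% = €170,328.26.
Line 3 (4583.61, Hesica, 1,601 units, €372,360.58):
Base rate for 4583.61 is 11%.
4583.61 has an FTA preferential rate, but origin Hesica is not Hesoria; base rate stands.
Duty = €372,360.58 × 11% = €40,959.66.
Line 4 (7600.69, Hesica, 997 m², €69,241.65):
Code 7600.69 is under a tariff-rate quota (threshold 1,803 m²). Quantity 997 m² is within the quota, so the in-quota rate 4% applies to the full value.
Duty = €69,241.65 × 4% = €2,769.67.
Total = €53,278.02 + €170,328.26 + €40,959.66 + €2,769.67 = €267,335.61.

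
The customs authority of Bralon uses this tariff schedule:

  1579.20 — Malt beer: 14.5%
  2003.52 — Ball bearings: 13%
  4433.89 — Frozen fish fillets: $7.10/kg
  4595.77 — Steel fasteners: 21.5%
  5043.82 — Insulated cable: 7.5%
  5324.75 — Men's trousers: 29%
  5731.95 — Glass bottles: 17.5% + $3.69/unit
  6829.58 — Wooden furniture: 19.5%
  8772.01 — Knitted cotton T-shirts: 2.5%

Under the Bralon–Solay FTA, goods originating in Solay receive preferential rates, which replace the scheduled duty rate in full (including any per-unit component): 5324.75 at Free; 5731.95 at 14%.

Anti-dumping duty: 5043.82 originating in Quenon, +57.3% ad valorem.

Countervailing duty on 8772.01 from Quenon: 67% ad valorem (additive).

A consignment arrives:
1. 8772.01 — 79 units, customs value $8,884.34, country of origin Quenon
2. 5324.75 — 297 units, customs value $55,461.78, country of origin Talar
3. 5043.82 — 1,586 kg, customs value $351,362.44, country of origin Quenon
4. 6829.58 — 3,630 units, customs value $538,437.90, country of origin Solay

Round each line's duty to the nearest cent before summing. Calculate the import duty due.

Line 1 (8772.01, Quenon, 79 units, $8,884.34):
Base rate for 8772.01 is 2.5%.
Additional duty on 8772.01 from Quenon: +67%. Applied ad valorem rate: 2.5% + 67% = 69.5%.
Duty = $8,884.34 × 69.5% = $6,174.62.
Line 2 (5324.75, Talar, 297 units, $55,461.78):
Base rate for 5324.75 is 29%.
5324.75 has an FTA preferential rate, but origin Talar is not Solay; base rate stands.
Duty = $55,461.78 × 29% = $16,083.92.
Line 3 (5043.82, Quenon, 1,586 kg, $351,362.44):
Base rate for 5043.82 is 7.5%.
Additional duty on 5043.82 from Quenon: +57.3%. Applied ad valorem rate: 7.5% + 57.3% = 64.8%.
Duty = $351,362.44 × 64.8% = $227,682.86.
Line 4 (6829.58, Solay, 3,630 units, $538,437.90):
Base rate for 6829.58 is 19.5%.
Origin Solay is the FTA partner but 6829.58 is not on the preference list; base rate stands.
Duty = $538,437.90 × 19.5% = $104,995.39.
Total = $6,174.62 + $16,083.92 + $227,682.86 + $104,995.39 = $354,936.79.

$354,936.79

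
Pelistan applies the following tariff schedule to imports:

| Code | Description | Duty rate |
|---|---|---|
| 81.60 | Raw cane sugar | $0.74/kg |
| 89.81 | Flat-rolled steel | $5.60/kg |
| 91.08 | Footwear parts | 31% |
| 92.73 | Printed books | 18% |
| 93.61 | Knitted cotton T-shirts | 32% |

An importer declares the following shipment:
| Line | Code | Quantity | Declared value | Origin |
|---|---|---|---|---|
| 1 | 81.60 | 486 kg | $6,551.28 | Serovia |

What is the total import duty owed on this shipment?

Line 1 (81.60, Serovia, 486 kg, $6,551.28):
Base rate for 81.60 is $0.74/kg.
Duty = 486 × $0.74 = $359.64.

$359.64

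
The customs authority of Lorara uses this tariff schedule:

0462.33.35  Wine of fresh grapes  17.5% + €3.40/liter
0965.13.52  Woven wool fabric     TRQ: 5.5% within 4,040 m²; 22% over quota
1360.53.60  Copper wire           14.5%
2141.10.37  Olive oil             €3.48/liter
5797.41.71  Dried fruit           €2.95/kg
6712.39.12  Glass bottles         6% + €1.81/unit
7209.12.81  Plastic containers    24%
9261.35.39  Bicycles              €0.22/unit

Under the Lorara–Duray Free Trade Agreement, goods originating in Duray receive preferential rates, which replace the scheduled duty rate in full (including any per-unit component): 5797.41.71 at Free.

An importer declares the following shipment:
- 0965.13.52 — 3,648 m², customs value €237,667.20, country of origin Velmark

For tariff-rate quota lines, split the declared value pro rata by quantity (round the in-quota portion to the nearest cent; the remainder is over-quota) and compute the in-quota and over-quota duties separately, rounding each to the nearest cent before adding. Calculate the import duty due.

€13,071.70

Line 1 (0965.13.52, Velmark, 3,648 m², €237,667.20):
Code 0965.13.52 is under a tariff-rate quota (threshold 4,040 m²). Quantity 3,648 m² is within the quota, so the in-quota rate 5.5% applies to the full value.
Duty = €237,667.20 × 5.5% = €13,071.70.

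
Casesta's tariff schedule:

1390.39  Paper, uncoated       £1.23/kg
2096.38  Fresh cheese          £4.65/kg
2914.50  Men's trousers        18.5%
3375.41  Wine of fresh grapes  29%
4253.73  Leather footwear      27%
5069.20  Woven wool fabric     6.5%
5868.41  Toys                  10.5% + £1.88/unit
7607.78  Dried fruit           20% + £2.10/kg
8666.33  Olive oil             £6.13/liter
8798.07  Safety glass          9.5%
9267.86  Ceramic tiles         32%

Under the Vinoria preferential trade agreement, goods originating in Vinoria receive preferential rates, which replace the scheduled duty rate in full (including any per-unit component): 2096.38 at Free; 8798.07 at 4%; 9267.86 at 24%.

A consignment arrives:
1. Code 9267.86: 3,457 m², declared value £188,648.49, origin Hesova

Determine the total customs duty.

Line 1 (9267.86, Hesova, 3,457 m², £188,648.49):
Base rate for 9267.86 is 32%.
9267.86 has an FTA preferential rate, but origin Hesova is not Vinoria; base rate stands.
Duty = £188,648.49 × 32% = £60,367.52.

£60,367.52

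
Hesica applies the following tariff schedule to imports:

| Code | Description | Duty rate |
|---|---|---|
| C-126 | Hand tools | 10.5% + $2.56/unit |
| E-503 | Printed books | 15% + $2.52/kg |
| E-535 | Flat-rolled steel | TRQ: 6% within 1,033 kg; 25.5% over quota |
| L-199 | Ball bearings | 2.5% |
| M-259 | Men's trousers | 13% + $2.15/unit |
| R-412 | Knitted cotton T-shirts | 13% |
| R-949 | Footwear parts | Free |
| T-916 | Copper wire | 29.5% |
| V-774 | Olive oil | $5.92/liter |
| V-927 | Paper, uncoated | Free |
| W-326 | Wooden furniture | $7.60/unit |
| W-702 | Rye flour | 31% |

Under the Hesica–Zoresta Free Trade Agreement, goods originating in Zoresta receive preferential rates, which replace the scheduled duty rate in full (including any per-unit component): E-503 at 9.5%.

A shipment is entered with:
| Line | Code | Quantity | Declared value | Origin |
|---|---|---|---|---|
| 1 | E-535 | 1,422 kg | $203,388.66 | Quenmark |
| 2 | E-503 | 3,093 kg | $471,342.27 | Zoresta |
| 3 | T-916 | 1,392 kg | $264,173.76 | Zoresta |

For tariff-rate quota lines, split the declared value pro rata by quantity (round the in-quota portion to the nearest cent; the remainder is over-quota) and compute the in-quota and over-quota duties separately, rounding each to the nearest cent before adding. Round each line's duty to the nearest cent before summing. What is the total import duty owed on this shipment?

Line 1 (E-535, Quenmark, 1,422 kg, $203,388.66):
Code E-535 is under a tariff-rate quota (threshold 1,033 kg). In-quota: 1,033 kg at 6%; over-quota: 389 kg at 25.5%.
Pro-rata value split: in-quota = $203,388.66 × 1,033/1,422 = $147,749.99; over-quota = $203,388.66 − $147,749.99 = $55,638.67.
In-quota duty = $147,749.99 × 6% = $8,865.00. Over-quota duty = $55,638.67 × 25.5% = $14,187.86.
Line duty = $8,865.00 + $14,187.86 = $23,052.86.
Line 2 (E-503, Zoresta, 3,093 kg, $471,342.27):
Base rate for E-503 is 15% + $2.52/kg.
Origin Zoresta qualifies under the Hesica–Zoresta agreement and E-503 is covered: preferential rate 9.5% applies instead.
Duty = $471,342.27 × 9.5% = $44,777.52.
Line 3 (T-916, Zoresta, 1,392 kg, $264,173.76):
Base rate for T-916 is 29.5%.
Origin Zoresta is the FTA partner but T-916 is not on the preference list; base rate stands.
Duty = $264,173.76 × 29.5% = $77,931.26.
Total = $23,052.86 + $44,777.52 + $77,931.26 = $145,761.64.

$145,761.64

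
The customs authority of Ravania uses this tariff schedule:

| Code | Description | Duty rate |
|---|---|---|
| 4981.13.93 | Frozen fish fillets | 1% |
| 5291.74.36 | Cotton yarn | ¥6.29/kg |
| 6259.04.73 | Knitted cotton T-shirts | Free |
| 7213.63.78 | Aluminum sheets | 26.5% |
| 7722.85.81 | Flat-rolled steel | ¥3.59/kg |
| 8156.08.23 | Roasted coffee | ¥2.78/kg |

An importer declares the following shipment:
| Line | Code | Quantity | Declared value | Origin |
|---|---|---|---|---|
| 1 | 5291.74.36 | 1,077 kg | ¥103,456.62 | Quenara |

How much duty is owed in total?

¥6,774.33

Line 1 (5291.74.36, Quenara, 1,077 kg, ¥103,456.62):
Base rate for 5291.74.36 is ¥6.29/kg.
Duty = 1,077 × ¥6.29 = ¥6,774.33.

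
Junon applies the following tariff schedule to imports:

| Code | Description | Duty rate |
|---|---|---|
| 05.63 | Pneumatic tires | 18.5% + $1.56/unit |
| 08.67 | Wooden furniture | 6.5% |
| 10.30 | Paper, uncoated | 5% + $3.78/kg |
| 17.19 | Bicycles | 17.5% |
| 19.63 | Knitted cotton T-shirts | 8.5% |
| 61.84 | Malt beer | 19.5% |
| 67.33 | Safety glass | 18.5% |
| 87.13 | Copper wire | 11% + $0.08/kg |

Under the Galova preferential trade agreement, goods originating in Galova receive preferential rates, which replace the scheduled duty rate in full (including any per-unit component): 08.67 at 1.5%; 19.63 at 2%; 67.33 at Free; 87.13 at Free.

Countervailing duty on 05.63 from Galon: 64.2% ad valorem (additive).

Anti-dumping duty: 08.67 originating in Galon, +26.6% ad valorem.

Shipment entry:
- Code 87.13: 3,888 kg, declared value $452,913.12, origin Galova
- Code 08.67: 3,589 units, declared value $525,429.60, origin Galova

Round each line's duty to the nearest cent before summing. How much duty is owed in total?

$7,881.44

Line 1 (87.13, Galova, 3,888 kg, $452,913.12):
Base rate for 87.13 is 11% + $0.08/kg.
Origin Galova qualifies under the Junon–Galova agreement and 87.13 is covered: preferential rate Free applies instead.
Duty = $452,913.12 × 0% = $0.00.
Line 2 (08.67, Galova, 3,589 units, $525,429.60):
Base rate for 08.67 is 6.5%.
Origin Galova qualifies under the Junon–Galova agreement and 08.67 is covered: preferential rate 1.5% applies instead.
The additional-duty order on 08.67 targets Galon, not Galova; it does not apply.
Duty = $525,429.60 × 1.5% = $7,881.44.
Total = $0.00 + $7,881.44 = $7,881.44.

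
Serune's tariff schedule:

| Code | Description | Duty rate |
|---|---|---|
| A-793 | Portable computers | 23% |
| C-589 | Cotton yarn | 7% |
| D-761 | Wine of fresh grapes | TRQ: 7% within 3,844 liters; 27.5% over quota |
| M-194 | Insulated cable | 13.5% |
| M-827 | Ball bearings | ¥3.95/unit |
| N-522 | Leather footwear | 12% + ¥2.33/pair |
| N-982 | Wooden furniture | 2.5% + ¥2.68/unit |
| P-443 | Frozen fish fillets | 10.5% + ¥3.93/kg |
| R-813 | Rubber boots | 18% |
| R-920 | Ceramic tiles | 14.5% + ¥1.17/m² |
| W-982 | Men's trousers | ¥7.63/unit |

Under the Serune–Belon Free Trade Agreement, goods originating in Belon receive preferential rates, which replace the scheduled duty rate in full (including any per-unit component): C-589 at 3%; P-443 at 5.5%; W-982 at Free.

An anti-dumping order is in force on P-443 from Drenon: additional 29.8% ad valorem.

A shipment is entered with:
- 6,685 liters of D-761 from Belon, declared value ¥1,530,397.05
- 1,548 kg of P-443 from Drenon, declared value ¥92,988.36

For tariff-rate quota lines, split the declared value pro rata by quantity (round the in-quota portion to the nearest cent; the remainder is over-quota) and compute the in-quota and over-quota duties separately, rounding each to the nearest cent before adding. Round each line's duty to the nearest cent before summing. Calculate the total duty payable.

Line 1 (D-761, Belon, 6,685 liters, ¥1,530,397.05):
Code D-761 is under a tariff-rate quota (threshold 3,844 liters). In-quota: 3,844 liters at 7%; over-quota: 2,841 liters at 27.5%.
Pro-rata value split: in-quota = ¥1,530,397.05 × 3,844/6,685 = ¥880,006.92; over-quota = ¥1,530,397.05 − ¥880,006.92 = ¥650,390.13.
In-quota duty = ¥880,006.92 × 7% = ¥61,600.48. Over-quota duty = ¥650,390.13 × 27.5% = ¥178,857.29.
Line duty = ¥61,600.48 + ¥178,857.29 = ¥240,457.77.
Line 2 (P-443, Drenon, 1,548 kg, ¥92,988.36):
Base rate for P-443 is 10.5% + ¥3.93/kg.
P-443 has an FTA preferential rate, but origin Drenon is not Belon; base rate stands.
Additional duty on P-443 from Drenon: +29.8%. Applied ad valorem rate: 10.5% + 29.8% = 40.3%.
Duty = ¥92,988.36 × 40.3% + 1,548 × ¥3.93 = ¥43,557.95.
Total = ¥240,457.77 + ¥43,557.95 = ¥284,015.72.

¥284,015.72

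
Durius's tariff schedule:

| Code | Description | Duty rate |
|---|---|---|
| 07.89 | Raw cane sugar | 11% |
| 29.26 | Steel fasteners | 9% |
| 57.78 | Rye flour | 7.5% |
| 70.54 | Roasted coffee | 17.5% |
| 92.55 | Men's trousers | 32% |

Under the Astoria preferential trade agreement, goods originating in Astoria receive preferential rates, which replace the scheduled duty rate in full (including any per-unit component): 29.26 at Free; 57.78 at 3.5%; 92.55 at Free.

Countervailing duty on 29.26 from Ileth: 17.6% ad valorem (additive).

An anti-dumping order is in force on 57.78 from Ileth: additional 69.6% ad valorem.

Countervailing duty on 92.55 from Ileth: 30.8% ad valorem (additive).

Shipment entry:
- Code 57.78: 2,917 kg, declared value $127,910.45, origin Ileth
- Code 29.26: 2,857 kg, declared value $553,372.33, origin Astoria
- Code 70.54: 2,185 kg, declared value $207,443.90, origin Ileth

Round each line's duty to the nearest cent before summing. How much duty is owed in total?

$134,921.64

Line 1 (57.78, Ileth, 2,917 kg, $127,910.45):
Base rate for 57.78 is 7.5%.
57.78 has an FTA preferential rate, but origin Ileth is not Astoria; base rate stands.
Additional duty on 57.78 from Ileth: +69.6%. Applied ad valorem rate: 7.5% + 69.6% = 77.1%.
Duty = $127,910.45 × 77.1% = $98,618.96.
Line 2 (29.26, Astoria, 2,857 kg, $553,372.33):
Base rate for 29.26 is 9%.
Origin Astoria qualifies under the Durius–Astoria agreement and 29.26 is covered: preferential rate Free applies instead.
The additional-duty order on 29.26 targets Ileth, not Astoria; it does not apply.
Duty = $553,372.33 × 0% = $0.00.
Line 3 (70.54, Ileth, 2,185 kg, $207,443.90):
Base rate for 70.54 is 17.5%.
Duty = $207,443.90 × 17.5% = $36,302.68.
Total = $98,618.96 + $0.00 + $36,302.68 = $134,921.64.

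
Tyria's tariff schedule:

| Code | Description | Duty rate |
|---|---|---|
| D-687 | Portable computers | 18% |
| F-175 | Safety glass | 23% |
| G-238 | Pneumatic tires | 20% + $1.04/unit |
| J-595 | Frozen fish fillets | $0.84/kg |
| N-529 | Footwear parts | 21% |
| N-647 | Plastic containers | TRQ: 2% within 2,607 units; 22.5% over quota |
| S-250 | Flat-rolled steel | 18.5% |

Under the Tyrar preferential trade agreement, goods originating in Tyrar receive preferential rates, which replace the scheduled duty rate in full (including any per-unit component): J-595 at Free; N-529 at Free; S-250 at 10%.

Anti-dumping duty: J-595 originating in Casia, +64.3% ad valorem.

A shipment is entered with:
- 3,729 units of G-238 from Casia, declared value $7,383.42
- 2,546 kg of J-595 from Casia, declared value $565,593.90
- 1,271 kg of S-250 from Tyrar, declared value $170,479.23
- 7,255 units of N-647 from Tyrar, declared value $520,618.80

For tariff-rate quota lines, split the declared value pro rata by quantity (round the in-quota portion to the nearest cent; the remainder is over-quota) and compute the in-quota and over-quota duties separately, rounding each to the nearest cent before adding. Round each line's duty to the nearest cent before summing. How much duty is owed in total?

Line 1 (G-238, Casia, 3,729 units, $7,383.42):
Base rate for G-238 is 20% + $1.04/unit.
Duty = $7,383.42 × 20% + 3,729 × $1.04 = $5,354.84.
Line 2 (J-595, Casia, 2,546 kg, $565,593.90):
Base rate for J-595 is $0.84/kg.
J-595 has an FTA preferential rate, but origin Casia is not Tyrar; base rate stands.
Additional duty on J-595 from Casia: +64.3% ad valorem. Applied ad valorem rate = 64.3%.
Duty = $565,593.90 × 64.3% + 2,546 × $0.84 = $365,815.52.
Line 3 (S-250, Tyrar, 1,271 kg, $170,479.23):
Base rate for S-250 is 18.5%.
Origin Tyrar qualifies under the Tyria–Tyrar agreement and S-250 is covered: preferential rate 10% applies instead.
Duty = $170,479.23 × 10% = $17,047.92.
Line 4 (N-647, Tyrar, 7,255 units, $520,618.80):
Code N-647 is under a tariff-rate quota (threshold 2,607 units). In-quota: 2,607 units at 2%; over-quota: 4,648 units at 22.5%.
Pro-rata value split: in-quota = $520,618.80 × 2,607/7,255 = $187,078.32; over-quota = $520,618.80 − $187,078.32 = $333,540.48.
In-quota duty = $187,078.32 × 2% = $3,741.57. Over-quota duty = $333,540.48 × 22.5% = $75,046.61.
Line duty = $3,741.57 + $75,046.61 = $78,788.18.
Total = $5,354.84 + $365,815.52 + $17,047.92 + $78,788.18 = $467,006.46.

$467,006.46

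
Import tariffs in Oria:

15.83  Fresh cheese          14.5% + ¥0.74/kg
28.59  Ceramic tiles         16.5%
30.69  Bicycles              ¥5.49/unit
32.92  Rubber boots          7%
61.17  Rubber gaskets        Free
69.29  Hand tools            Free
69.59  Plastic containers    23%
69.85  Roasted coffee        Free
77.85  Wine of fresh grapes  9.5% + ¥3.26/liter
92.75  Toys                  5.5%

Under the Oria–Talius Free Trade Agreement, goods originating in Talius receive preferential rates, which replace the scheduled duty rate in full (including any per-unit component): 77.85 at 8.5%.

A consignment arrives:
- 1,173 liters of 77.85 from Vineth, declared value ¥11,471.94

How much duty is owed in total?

Line 1 (77.85, Vineth, 1,173 liters, ¥11,471.94):
Base rate for 77.85 is 9.5% + ¥3.26/liter.
77.85 has an FTA preferential rate, but origin Vineth is not Talius; base rate stands.
Duty = ¥11,471.94 × 9.5% + 1,173 × ¥3.26 = ¥4,913.81.

¥4,913.81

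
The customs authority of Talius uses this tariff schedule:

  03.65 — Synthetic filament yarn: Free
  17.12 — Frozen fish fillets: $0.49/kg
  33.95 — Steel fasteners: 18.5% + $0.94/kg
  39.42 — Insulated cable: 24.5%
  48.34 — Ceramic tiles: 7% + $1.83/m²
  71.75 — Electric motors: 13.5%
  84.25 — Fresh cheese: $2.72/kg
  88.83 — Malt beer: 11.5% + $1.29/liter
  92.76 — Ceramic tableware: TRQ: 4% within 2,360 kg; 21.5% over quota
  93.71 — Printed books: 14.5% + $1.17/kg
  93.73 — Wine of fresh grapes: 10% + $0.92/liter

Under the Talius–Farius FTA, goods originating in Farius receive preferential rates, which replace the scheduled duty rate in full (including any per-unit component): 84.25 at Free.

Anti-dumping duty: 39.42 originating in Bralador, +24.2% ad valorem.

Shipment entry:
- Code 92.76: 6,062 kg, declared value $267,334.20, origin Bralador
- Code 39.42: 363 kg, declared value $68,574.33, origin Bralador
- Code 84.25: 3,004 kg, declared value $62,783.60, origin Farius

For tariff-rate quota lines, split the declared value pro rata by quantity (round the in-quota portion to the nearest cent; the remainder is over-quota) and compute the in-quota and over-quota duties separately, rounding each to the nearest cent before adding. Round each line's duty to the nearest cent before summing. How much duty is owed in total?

$72,659.25

Line 1 (92.76, Bralador, 6,062 kg, $267,334.20):
Code 92.76 is under a tariff-rate quota (threshold 2,360 kg). In-quota: 2,360 kg at 4%; over-quota: 3,702 kg at 21.5%.
Pro-rata value split: in-quota = $267,334.20 × 2,360/6,062 = $104,076.00; over-quota = $267,334.20 − $104,076.00 = $163,258.20.
In-quota duty = $104,076.00 × 4% = $4,163.04. Over-quota duty = $163,258.20 × 21.5% = $35,100.51.
Line duty = $4,163.04 + $35,100.51 = $39,263.55.
Line 2 (39.42, Bralador, 363 kg, $68,574.33):
Base rate for 39.42 is 24.5%.
Additional duty on 39.42 from Bralador: +24.2%. Applied ad valorem rate: 24.5% + 24.2% = 48.7%.
Duty = $68,574.33 × 48.7% = $33,395.70.
Line 3 (84.25, Farius, 3,004 kg, $62,783.60):
Base rate for 84.25 is $2.72/kg.
Origin Farius qualifies under the Talius–Farius agreement and 84.25 is covered: preferential rate Free applies instead.
Duty = $62,783.60 × 0% = $0.00.
Total = $39,263.55 + $33,395.70 + $0.00 = $72,659.25.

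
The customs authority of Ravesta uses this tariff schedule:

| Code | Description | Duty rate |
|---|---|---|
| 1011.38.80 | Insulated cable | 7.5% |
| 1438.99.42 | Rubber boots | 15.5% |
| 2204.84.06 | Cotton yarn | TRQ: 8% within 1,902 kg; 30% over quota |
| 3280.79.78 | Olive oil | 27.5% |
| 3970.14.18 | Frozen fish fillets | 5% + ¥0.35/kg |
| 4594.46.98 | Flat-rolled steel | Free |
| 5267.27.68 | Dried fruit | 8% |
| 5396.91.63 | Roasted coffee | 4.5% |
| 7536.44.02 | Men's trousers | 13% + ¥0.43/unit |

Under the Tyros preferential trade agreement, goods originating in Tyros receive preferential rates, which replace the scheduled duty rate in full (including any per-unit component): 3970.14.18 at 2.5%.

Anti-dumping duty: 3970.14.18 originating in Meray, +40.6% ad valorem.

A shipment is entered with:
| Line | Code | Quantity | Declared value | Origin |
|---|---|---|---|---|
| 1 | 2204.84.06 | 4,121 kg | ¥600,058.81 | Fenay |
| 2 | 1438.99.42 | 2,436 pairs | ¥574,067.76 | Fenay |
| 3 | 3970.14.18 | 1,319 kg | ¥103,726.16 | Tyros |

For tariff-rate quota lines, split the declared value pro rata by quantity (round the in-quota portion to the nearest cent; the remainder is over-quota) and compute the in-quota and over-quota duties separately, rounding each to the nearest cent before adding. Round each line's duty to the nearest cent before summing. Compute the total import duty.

Line 1 (2204.84.06, Fenay, 4,121 kg, ¥600,058.81):
Code 2204.84.06 is under a tariff-rate quota (threshold 1,902 kg). In-quota: 1,902 kg at 8%; over-quota: 2,219 kg at 30%.
Pro-rata value split: in-quota = ¥600,058.81 × 1,902/4,121 = ¥276,950.22; over-quota = ¥600,058.81 − ¥276,950.22 = ¥323,108.59.
In-quota duty = ¥276,950.22 × 8% = ¥22,156.02. Over-quota duty = ¥323,108.59 × 30% = ¥96,932.58.
Line duty = ¥22,156.02 + ¥96,932.58 = ¥119,088.60.
Line 2 (1438.99.42, Fenay, 2,436 pairs, ¥574,067.76):
Base rate for 1438.99.42 is 15.5%.
Duty = ¥574,067.76 × 15.5% = ¥88,980.50.
Line 3 (3970.14.18, Tyros, 1,319 kg, ¥103,726.16):
Base rate for 3970.14.18 is 5% + ¥0.35/kg.
Origin Tyros qualifies under the Ravesta–Tyros agreement and 3970.14.18 is covered: preferential rate 2.5% applies instead.
The additional-duty order on 3970.14.18 targets Meray, not Tyros; it does not apply.
Duty = ¥103,726.16 × 2.5% = ¥2,593.15.
Total = ¥119,088.60 + ¥88,980.50 + ¥2,593.15 = ¥210,662.25.

¥210,662.25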